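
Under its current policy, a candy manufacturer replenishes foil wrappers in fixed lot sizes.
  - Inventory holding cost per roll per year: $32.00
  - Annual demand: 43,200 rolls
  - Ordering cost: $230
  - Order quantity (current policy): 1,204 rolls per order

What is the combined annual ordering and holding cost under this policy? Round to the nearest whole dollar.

Annual ordering cost = (D/Q)·S = (43,200/1,204) × 230 = $8,252.49
Annual holding cost  = (Q/2)·H = (1,204/2) × 32 = $19,264.00
Total = $8,252.49 + $19,264.00 = $27,516.49

$27,516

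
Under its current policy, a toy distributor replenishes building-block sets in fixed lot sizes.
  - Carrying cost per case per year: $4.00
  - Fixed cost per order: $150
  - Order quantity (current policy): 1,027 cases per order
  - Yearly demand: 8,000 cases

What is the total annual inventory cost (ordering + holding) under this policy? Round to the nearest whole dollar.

Ordering: D/Q × S = 8,000/1,027 × $150 = $1,168.45
Holding:  Q/2 × H = 1,027/2 × $4 = $2,054.00
Total = $1,168.45 + $2,054.00 = $3,222.45

$3,222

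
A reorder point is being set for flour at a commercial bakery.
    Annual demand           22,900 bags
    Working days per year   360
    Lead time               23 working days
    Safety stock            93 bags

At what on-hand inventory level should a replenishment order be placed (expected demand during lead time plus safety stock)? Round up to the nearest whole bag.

Daily demand d = 22,900 / 360 = 63.611 bags/day
Demand during lead time = 63.611 × 23 = 1,463.06
Reorder point = 1,463.06 + 93 = 1,556.06 → round up

1,557 bags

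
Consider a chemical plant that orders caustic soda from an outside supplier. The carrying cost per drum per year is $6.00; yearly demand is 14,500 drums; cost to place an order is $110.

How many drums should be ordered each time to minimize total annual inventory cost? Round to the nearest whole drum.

729 drums

Q* = √(2·D·S / H) = √(2·14,500·110 / 6) = √531,666.7 ≈ 729.15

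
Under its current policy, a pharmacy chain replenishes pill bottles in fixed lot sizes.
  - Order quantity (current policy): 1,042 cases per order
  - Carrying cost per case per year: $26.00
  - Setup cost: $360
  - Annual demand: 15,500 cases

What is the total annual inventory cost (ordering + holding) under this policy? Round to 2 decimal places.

$18,901.09

Annual ordering cost = (D/Q)·S = (15,500/1,042) × 360 = $5,355.09
Annual holding cost  = (Q/2)·H = (1,042/2) × 26 = $13,546.00
Total = $5,355.09 + $13,546.00 = $18,901.09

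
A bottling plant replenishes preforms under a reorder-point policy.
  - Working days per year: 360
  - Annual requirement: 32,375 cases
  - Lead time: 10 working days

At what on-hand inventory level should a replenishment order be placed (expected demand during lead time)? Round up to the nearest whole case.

Daily demand d = 32,375 / 360 = 89.931 cases/day
Demand during lead time = 89.931 × 10 = 899.31
Reorder point = 899.31 → round up

900 cases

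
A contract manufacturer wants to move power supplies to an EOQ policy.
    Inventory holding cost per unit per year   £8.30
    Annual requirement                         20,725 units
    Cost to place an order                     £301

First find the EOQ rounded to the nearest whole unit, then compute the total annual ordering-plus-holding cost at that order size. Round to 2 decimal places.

Optimal lot size Q* = (2 × 20,725 × £301 / £8.3)^½ ≈ 1,226.05 → Q = 1,226 units
Ordering: D/Q × S = 20,725/1,226 × £301 = £5,088.27
Holding:  Q/2 × H = 1,226/2 × £8.3 = £5,087.90
Total = £5,088.27 + £5,087.90 = £10,176.17

£10,176.17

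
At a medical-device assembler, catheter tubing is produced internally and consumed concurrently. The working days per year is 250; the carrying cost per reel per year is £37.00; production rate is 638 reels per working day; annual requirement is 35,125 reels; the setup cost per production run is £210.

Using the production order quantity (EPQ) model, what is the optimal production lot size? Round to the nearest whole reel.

Daily demand d = 35,125/250 = 140.500; p = 638; 1 − d/p = 0.77978
EPQ = √(2DS / (H(1 − d/p)))
    = √(2 × 35,125 × 210 / (37 × 0.77978)) ≈ 715.07

715 reels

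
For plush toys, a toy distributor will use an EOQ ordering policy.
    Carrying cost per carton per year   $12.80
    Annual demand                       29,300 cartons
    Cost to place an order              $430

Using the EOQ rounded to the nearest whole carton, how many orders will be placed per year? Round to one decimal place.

20.9 orders per year

Q* = √(2·D·S / H) = √(2·29,300·430 / 12.8) = √1,968,593.8 ≈ 1,403.07 → Q = 1,403
N = D/Q = 29,300/1,403 ≈ 20.884 orders/yr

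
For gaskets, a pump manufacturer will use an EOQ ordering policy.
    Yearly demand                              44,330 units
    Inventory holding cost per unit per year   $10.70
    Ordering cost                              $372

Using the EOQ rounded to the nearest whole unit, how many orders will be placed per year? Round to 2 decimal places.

25.24 orders per year

Q* = √(2·D·S / H) = √(2·44,330·372 / 10.7) = √3,082,385.0 ≈ 1,755.67 → Q = 1,756
N = D/Q = 44,330/1,756 ≈ 25.245 orders/yr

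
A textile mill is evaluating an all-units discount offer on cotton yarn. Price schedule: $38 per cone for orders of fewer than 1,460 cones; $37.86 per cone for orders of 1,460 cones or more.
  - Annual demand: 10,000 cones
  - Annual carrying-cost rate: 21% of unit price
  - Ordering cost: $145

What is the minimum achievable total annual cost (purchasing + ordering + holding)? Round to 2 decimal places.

H₁ = 21%×$38 = $7.9800;  H₂ = 21%×$37.86 = $7.9506
EOQ₁ = √(2×10,000×145/7.9800) = 602.83  (< 1,460, feasible at tier 1)
EOQ₂ = √(2×10,000×145/7.9506) = 603.95  (< 1,460 → use Q = 1,460 at tier-2 price)
TC(tier 1 (EOQ₁), Q≈602.8) = $384,810.61
TC(tier 2, Q≈1,460.0) = $385,397.09
Minimum at tier 1 (EOQ₁): $384,810.61

$384,810.61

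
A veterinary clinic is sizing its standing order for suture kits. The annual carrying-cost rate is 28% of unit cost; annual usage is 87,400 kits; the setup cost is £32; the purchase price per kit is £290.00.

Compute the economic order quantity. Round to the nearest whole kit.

Holding cost per kit per year: H = 28% × £290 = £81.2000
EOQ = √(2DS/H) = √(2 × 87,400 × 32 / 81.2)
    = √(68,886.70) ≈ 262.46

262 kits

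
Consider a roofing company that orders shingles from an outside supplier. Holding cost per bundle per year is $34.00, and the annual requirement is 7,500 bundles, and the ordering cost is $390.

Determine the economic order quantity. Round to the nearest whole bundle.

Optimal lot size Q* = (2 × 7,500 × $390 / $34)^½ ≈ 414.80

415 bundles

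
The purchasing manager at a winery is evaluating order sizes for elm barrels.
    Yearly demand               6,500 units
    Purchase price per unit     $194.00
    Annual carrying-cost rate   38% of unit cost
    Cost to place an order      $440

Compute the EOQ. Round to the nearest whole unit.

H = i·C = 0.38 × $194 = $73.7200 per unit-year
Q* = √(2·D·S / H) = √(2·6,500·440 / 73.72) = √77,590.9 ≈ 278.55

279 units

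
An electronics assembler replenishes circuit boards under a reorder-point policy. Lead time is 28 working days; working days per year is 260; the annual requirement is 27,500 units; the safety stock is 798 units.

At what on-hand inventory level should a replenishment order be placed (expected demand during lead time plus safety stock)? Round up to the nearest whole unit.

3,760 units

Daily demand d = 27,500 / 260 = 105.769 units/day
Demand during lead time = 105.769 × 28 = 2,961.54
Reorder point = 2,961.54 + 798 = 3,759.54 → round up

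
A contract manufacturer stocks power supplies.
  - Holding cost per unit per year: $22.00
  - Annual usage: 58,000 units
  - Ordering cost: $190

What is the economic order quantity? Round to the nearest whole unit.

1,001 units

Optimal lot size Q* = (2 × 58,000 × $190 / $22)^½ ≈ 1,000.91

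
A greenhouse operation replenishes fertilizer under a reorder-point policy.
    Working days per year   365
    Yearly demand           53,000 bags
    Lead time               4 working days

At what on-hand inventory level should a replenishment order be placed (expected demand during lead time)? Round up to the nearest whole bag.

Daily demand d = 53,000 / 365 = 145.205 bags/day
Demand during lead time = 145.205 × 4 = 580.82
Reorder point = 580.82 → round up

581 bags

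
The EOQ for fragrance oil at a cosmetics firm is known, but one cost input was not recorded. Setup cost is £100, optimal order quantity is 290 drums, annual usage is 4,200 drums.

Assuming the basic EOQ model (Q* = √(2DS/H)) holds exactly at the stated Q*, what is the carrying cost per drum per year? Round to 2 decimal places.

From Q* = √(2DS/H) ⇒ Q*² = 2DS/H.
H = 2DS / Q² = 2 × 4,200 × 100 / 290² = 9.9881

£9.99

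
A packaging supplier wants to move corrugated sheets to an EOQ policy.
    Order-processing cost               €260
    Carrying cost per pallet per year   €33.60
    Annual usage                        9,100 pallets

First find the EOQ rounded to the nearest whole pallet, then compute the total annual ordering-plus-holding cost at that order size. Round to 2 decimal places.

Q* = √(2·D·S / H) = √(2·9,100·260 / 33.6) = √140,833.3 ≈ 375.28 → Q = 375 pallets
Orders/yr = 9,100/375 = 24.267; ordering cost = 24.267 × €260 = €6,309.33
Average inventory = 375/2 = 187.5; holding cost = 187.5 × €33.6 = €6,300.00
Total = €6,309.33 + €6,300.00 = €12,609.33

€12,609.33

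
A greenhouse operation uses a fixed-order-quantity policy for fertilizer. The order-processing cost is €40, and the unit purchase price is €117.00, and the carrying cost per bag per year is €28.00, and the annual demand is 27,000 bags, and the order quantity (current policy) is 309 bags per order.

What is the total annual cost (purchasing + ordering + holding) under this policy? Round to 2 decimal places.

€3,166,821.15

Orders/yr = 27,000/309 = 87.379; ordering cost = 87.379 × €40 = €3,495.15
Average inventory = 309/2 = 154.5; holding cost = 154.5 × €28 = €4,326.00
Purchase cost = D·C = 27,000 × 117 = €3,159,000.00
Total = €3,495.15 + €4,326.00 + €3,159,000.00 = €3,166,821.15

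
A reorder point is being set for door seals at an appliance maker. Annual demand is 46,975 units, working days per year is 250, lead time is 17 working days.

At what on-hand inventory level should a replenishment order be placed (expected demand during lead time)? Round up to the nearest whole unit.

Daily demand d = 46,975 / 250 = 187.900 units/day
Demand during lead time = 187.900 × 17 = 3,194.30
Reorder point = 3,194.30 → round up

3,195 units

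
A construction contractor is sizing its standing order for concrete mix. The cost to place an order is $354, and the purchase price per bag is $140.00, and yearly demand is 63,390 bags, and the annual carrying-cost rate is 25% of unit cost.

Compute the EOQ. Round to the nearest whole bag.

H = i·C = 0.25 × $140 = $35.0000 per bag-year
2DS/H = 2·63,390·354/35 = 1,282,289.14
EOQ = √1,282,289.14 ≈ 1,132.38

1,132 bags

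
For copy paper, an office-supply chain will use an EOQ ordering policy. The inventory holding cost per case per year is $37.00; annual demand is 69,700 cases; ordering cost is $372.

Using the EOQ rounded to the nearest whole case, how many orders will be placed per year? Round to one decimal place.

58.9 orders per year

2DS/H = 2·69,700·372/37 = 1,401,535.14
EOQ = √1,401,535.14 ≈ 1,183.86 → Q = 1,184
N = D/Q = 69,700/1,184 ≈ 58.868 orders/yr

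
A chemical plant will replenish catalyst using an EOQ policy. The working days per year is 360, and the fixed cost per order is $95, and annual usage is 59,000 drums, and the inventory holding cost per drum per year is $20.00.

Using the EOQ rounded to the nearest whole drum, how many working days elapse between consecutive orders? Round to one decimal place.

Q* = √(2·D·S / H) = √(2·59,000·95 / 20) = √560,500.0 ≈ 748.67 → Q = 749 drums
T = Q/D × 360 days = 749/59,000 × 360 = 4.570 days

4.6 days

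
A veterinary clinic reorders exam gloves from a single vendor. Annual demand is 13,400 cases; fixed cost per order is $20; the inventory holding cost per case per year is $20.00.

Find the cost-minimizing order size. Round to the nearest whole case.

164 cases

Optimal lot size Q* = (2 × 13,400 × $20 / $20)^½ ≈ 163.71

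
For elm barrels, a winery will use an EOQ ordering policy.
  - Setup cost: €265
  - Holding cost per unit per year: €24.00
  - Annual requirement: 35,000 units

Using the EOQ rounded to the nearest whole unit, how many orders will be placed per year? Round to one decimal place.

39.8 orders per year

2DS/H = 2·35,000·265/24 = 772,916.67
EOQ = √772,916.67 ≈ 879.16 → Q = 879
Orders per year = D/Q = 35,000 / 879 = 39.818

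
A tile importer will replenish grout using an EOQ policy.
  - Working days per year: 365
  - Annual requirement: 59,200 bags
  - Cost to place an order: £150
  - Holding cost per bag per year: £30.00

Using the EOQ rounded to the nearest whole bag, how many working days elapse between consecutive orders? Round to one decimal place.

4.7 days

2DS/H = 2·59,200·150/30 = 592,000.00
EOQ = √592,000.00 ≈ 769.42 → Q = 769 bags
T = Q/D × 365 days = 769/59,200 × 365 = 4.741 days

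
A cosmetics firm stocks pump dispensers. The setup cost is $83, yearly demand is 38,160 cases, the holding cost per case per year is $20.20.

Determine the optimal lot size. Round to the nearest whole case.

EOQ = √(2DS/H) = √(2 × 38,160 × 83 / 20.2)
    = √(313,592.08) ≈ 559.99

560 cases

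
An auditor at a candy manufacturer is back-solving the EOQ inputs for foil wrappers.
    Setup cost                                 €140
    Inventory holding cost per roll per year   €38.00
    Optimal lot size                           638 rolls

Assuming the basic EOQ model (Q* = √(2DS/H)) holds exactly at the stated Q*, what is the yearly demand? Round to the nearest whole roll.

55,242 rolls per year

From Q* = √(2DS/H) ⇒ Q*² = 2DS/H.
D = Q²H / (2S) = 638² × 38 / (2 × 140) = 55,241.69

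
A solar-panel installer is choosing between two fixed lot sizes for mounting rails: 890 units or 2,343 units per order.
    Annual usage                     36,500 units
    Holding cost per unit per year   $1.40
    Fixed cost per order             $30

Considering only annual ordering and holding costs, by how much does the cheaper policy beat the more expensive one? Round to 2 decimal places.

$254.11

For each Q, cost = (D/Q)·S + (Q/2)·H.
TC(890) = (36,500/890)×30 + (890/2)×1.4 = $1,853.34
TC(2,343) = (36,500/2,343)×30 + (2,343/2)×1.4 = $2,107.45
|ΔTC| = |$1,853.34 − $2,107.45| = $254.11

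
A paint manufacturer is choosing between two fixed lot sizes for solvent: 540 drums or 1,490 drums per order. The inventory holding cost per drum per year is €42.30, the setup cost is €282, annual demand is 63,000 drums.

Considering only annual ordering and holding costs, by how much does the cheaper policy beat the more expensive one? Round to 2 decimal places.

€884.01

For each Q, cost = (D/Q)·S + (Q/2)·H.
TC(540) = (63,000/540)×282 + (540/2)×42.3 = €44,321.00
TC(1,490) = (63,000/1,490)×282 + (1,490/2)×42.3 = €43,436.99
Lots of 1,490 are cheaper by €884.01.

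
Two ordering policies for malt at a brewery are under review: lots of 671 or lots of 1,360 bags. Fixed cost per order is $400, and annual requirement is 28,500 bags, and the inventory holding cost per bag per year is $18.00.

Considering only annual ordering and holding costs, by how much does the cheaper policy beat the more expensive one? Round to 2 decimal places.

$2,406.21

For each Q, cost = (D/Q)·S + (Q/2)·H.
TC(671) = (28,500/671)×400 + (671/2)×18 = $23,028.57
TC(1,360) = (28,500/1,360)×400 + (1,360/2)×18 = $20,622.35
|ΔTC| = |$23,028.57 − $20,622.35| = $2,406.21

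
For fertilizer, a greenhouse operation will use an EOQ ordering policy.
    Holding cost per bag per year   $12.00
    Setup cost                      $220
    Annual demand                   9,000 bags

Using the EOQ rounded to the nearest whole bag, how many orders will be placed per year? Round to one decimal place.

EOQ = √(2DS/H) = √(2 × 9,000 × 220 / 12)
    = √(330,000.00) ≈ 574.46 → Q = 574
Orders per year = D/Q = 9,000 / 574 = 15.679

15.7 orders per year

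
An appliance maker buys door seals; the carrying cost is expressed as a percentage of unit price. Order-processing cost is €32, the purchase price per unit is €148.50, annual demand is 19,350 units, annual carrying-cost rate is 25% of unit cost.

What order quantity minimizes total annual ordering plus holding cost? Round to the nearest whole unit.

Carrying cost H = €148.5 × 25% = €37.1250/unit/yr
EOQ = √(2DS/H) = √(2 × 19,350 × 32 / 37.125)
    = √(33,357.58) ≈ 182.64

183 units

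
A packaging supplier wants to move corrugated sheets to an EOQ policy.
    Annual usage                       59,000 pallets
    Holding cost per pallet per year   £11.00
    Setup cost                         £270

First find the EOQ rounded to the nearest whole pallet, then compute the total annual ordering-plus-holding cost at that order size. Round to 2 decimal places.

Q* = √(2·D·S / H) = √(2·59,000·270 / 11) = √2,896,363.6 ≈ 1,701.87 → Q = 1,702 pallets
Ordering: D/Q × S = 59,000/1,702 × £270 = £9,359.58
Holding:  Q/2 × H = 1,702/2 × £11 = £9,361.00
Total = £9,359.58 + £9,361.00 = £18,720.58

£18,720.58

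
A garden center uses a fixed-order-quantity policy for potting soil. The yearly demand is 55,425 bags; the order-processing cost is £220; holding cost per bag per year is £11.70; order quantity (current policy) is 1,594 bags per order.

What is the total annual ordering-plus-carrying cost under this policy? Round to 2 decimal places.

Orders/yr = 55,425/1,594 = 34.771; ordering cost = 34.771 × £220 = £7,649.62
Average inventory = 1,594/2 = 797; holding cost = 797 × £11.7 = £9,324.90
Total = £7,649.62 + £9,324.90 = £16,974.52

£16,974.52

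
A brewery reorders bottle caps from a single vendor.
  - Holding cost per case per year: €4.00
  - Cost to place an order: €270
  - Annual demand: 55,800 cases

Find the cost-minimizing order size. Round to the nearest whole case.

2,745 cases

Q* = √(2·D·S / H) = √(2·55,800·270 / 4) = √7,533,000.0 ≈ 2,744.63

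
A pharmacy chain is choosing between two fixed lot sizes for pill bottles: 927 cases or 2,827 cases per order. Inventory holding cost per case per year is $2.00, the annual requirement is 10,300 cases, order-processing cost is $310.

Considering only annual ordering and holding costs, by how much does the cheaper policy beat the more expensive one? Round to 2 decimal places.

$414.98

TC(Q) = (D/Q)S + (Q/2)H
TC(927) = (10,300/927)×310 + (927/2)×2 = $4,371.44
TC(2,827) = (10,300/2,827)×310 + (2,827/2)×2 = $3,956.47
Cheaper: Q = 2,827.  Difference = $414.98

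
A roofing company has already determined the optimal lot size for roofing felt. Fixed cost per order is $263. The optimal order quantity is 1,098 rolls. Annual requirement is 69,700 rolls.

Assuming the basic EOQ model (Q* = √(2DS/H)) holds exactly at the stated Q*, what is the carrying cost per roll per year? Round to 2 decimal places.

Since Q* = (2DS/H)^½, squaring gives Q*²·H = 2DS.
H = 2DS / Q² = 2 × 69,700 × 263 / 1,098² = 30.4098

$30.41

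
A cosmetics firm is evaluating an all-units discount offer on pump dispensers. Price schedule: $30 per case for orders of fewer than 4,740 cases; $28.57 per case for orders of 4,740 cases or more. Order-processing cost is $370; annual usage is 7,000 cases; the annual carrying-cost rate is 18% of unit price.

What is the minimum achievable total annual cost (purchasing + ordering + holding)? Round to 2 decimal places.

H₁ = 18%×$30 = $5.4000;  H₂ = 18%×$28.57 = $5.1426
EOQ₁ = √(2×7,000×370/5.4000) = 979.42  (< 4,740, feasible at tier 1)
EOQ₂ = √(2×7,000×370/5.1426) = 1,003.63  (< 4,740 → use Q = 4,740 at tier-2 price)
TC(tier 1 (EOQ₁), Q≈979.4) = $215,288.86
TC(tier 2, Q≈4,740.0) = $212,724.38
Minimum at tier 2: $212,724.38

$212,724.38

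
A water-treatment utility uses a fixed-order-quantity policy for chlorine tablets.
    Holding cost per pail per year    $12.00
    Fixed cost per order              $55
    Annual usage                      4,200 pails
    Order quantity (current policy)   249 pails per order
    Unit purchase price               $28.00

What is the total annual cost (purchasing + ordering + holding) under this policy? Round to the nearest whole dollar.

Orders/yr = 4,200/249 = 16.867; ordering cost = 16.867 × $55 = $927.71
Average inventory = 249/2 = 124.5; holding cost = 124.5 × $12 = $1,494.00
Purchase cost = D·C = 4,200 × 28 = $117,600.00
Total = $927.71 + $1,494.00 + $117,600.00 = $120,021.71

$120,022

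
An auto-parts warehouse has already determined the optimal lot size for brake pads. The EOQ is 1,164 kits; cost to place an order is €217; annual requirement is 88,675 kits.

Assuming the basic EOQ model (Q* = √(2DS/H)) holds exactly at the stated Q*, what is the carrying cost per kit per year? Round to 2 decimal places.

From Q* = √(2DS/H) ⇒ Q*² = 2DS/H.
H = 2DS / Q² = 2 × 88,675 × 217 / 1,164² = 28.4044

€28.40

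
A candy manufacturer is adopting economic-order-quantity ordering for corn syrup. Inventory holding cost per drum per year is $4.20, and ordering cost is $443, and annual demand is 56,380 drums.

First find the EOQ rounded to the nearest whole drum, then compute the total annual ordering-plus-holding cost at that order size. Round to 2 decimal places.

Optimal lot size Q* = (2 × 56,380 × $443 / $4.2)^½ ≈ 3,448.69 → Q = 3,449 drums
Ordering: D/Q × S = 56,380/3,449 × $443 = $7,241.62
Holding:  Q/2 × H = 3,449/2 × $4.2 = $7,242.90
Total = $7,241.62 + $7,242.90 = $14,484.52

$14,484.52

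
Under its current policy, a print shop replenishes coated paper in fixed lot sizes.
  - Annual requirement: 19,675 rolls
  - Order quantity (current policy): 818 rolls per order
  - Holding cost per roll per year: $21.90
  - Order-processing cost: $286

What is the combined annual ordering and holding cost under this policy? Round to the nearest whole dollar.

$15,836

Orders/yr = 19,675/818 = 24.053; ordering cost = 24.053 × $286 = $6,879.03
Average inventory = 818/2 = 409; holding cost = 409 × $21.9 = $8,957.10
Total = $6,879.03 + $8,957.10 = $15,836.13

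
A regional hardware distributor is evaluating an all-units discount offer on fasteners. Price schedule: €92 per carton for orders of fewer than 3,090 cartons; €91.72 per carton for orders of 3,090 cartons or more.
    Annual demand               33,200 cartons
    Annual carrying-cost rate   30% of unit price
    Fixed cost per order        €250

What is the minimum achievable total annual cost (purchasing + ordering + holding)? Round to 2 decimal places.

€3,075,804.67

H₁ = 30%×€92 = €27.6000;  H₂ = 30%×€91.72 = €27.5160
EOQ₁ = √(2×33,200×250/27.6000) = 775.53  (< 3,090, feasible at tier 1)
EOQ₂ = √(2×33,200×250/27.5160) = 776.71  (< 3,090 → use Q = 3,090 at tier-2 price)
TC(tier 1 (EOQ₁), Q≈775.5) = €3,075,804.67
TC(tier 2, Q≈3,090.0) = €3,090,302.30
Minimum at tier 1 (EOQ₁): €3,075,804.67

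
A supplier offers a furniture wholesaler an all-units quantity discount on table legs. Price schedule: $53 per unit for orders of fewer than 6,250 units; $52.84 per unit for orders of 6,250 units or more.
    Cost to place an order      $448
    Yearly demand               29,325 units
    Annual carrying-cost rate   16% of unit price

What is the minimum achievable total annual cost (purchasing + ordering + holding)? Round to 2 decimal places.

$1,569,151.95

H₁ = 16%×$53 = $8.4800;  H₂ = 16%×$52.84 = $8.4544
EOQ₁ = √(2×29,325×448/8.4800) = 1,760.25  (< 6,250, feasible at tier 1)
EOQ₂ = √(2×29,325×448/8.4544) = 1,762.92  (< 6,250 → use Q = 6,250 at tier-2 price)
TC(tier 1 (EOQ₁), Q≈1,760.3) = $1,569,151.95
TC(tier 2, Q≈6,250.0) = $1,578,055.02
Minimum at tier 1 (EOQ₁): $1,569,151.95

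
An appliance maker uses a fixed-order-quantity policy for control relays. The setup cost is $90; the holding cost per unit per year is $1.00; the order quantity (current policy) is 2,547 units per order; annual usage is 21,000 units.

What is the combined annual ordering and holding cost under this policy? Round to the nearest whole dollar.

Orders/yr = 21,000/2,547 = 8.245; ordering cost = 8.245 × $90 = $742.05
Average inventory = 2,547/2 = 1273.5; holding cost = 1273.5 × $1 = $1,273.50
Total = $742.05 + $1,273.50 = $2,015.55

$2,016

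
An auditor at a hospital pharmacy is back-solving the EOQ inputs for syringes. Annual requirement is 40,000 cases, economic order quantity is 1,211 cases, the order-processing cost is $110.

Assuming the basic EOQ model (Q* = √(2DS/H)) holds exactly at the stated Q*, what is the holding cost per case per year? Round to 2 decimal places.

$6.00

EOQ relation: Q² = 2DS/H, so rearrange for the unknown.
H = 2DS / Q² = 2 × 40,000 × 110 / 1,211² = 6.0006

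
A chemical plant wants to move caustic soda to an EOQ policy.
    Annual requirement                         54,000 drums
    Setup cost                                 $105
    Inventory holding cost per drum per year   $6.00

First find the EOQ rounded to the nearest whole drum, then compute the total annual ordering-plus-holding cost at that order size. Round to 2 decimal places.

2DS/H = 2·54,000·105/6 = 1,890,000.00
EOQ = √1,890,000.00 ≈ 1,374.77 → Q = 1,375 drums
Orders/yr = 54,000/1,375 = 39.273; ordering cost = 39.273 × $105 = $4,123.64
Average inventory = 1,375/2 = 687.5; holding cost = 687.5 × $6 = $4,125.00
Total = $4,123.64 + $4,125.00 = $8,248.64

$8,248.64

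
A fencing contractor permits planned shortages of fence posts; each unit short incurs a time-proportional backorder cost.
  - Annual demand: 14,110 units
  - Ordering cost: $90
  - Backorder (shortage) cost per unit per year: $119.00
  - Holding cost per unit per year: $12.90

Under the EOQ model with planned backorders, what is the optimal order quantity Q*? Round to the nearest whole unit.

467 units

Q* = √(2DS/H) · √((H + b)/b)
   = √(2 × 14,110 × 90 / 12.9) · √((12.9 + 119) / 119)
   = 443.716 × 1.0528 ≈ 467.15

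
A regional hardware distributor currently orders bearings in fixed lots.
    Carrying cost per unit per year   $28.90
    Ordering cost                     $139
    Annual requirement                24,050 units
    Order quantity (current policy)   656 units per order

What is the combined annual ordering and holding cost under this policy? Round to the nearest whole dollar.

Orders/yr = 24,050/656 = 36.662; ordering cost = 36.662 × $139 = $5,095.96
Average inventory = 656/2 = 328; holding cost = 328 × $28.9 = $9,479.20
Total = $5,095.96 + $9,479.20 = $14,575.16

$14,575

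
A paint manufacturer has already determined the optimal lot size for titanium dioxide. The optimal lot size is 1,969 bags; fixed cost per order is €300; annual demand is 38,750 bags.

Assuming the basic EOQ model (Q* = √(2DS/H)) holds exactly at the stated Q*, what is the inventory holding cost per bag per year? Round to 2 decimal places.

EOQ relation: Q² = 2DS/H, so rearrange for the unknown.
H = 2DS / Q² = 2 × 38,750 × 300 / 1,969² = 5.9970

€6.00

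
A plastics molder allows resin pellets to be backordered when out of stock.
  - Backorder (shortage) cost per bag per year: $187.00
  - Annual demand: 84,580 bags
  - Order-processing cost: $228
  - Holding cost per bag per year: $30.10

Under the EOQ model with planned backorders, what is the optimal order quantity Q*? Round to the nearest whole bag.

Basic EOQ = √(2·84,580·228/30.1) = 1,131.965
Backorder adjustment √((H+b)/b) = √((30.1+187)/187) = 1.0775
Q* = 1,131.965 × 1.0775 ≈ 1,219.67

1,220 bags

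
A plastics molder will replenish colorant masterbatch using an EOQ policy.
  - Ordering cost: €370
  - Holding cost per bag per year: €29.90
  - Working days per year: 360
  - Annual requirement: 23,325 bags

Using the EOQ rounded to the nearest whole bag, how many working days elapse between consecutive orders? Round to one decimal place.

11.7 days

Q* = √(2·D·S / H) = √(2·23,325·370 / 29.9) = √577,274.2 ≈ 759.79 → Q = 760 bags
T = Q/D × 360 days = 760/23,325 × 360 = 11.730 days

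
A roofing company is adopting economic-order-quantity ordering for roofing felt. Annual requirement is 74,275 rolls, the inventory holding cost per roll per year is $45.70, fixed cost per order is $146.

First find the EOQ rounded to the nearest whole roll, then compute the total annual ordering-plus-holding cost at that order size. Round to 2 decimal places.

2DS/H = 2·74,275·146/45.7 = 474,579.87
EOQ = √474,579.87 ≈ 688.90 → Q = 689 rolls
Annual ordering cost = (D/Q)·S = (74,275/689) × 146 = $15,738.97
Annual holding cost  = (Q/2)·H = (689/2) × 45.7 = $15,743.65
Total = $15,738.97 + $15,743.65 = $31,482.62

$31,482.62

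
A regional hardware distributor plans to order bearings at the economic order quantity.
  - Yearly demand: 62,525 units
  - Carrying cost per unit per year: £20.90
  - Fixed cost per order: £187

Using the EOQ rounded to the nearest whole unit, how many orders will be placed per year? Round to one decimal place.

EOQ = √(2DS/H) = √(2 × 62,525 × 187 / 20.9)
    = √(1,118,868.42) ≈ 1,057.77 → Q = 1,058
Orders per year = D/Q = 62,525 / 1,058 = 59.097

59.1 orders per year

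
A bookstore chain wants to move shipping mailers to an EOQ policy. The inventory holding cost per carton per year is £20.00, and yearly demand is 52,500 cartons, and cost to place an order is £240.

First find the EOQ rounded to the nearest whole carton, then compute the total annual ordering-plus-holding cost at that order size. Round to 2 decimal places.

£22,449.95

Optimal lot size Q* = (2 × 52,500 × £240 / £20)^½ ≈ 1,122.50 → Q = 1,122 cartons
Ordering: D/Q × S = 52,500/1,122 × £240 = £11,229.95
Holding:  Q/2 × H = 1,122/2 × £20 = £11,220.00
Total = £11,229.95 + £11,220.00 = £22,449.95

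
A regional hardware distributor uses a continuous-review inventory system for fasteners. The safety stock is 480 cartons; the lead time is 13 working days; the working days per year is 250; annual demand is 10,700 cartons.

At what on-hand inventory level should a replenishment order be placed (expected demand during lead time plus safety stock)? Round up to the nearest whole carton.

Daily demand d = 10,700 / 250 = 42.800 cartons/day
Demand during lead time = 42.800 × 13 = 556.40
Reorder point = 556.40 + 480 = 1,036.40 → round up

1,037 cartons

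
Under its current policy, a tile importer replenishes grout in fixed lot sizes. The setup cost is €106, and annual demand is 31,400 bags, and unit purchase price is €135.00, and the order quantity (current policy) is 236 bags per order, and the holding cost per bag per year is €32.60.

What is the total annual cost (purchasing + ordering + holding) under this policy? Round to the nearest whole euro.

€4,256,950

Orders/yr = 31,400/236 = 133.051; ordering cost = 133.051 × €106 = €14,103.39
Average inventory = 236/2 = 118; holding cost = 118 × €32.6 = €3,846.80
Purchase cost = D·C = 31,400 × 135 = €4,239,000.00
Total = €14,103.39 + €3,846.80 + €4,239,000.00 = €4,256,950.19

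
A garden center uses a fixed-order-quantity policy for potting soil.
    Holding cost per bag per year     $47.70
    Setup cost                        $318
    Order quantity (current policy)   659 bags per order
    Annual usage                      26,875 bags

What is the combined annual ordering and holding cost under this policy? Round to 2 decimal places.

Orders/yr = 26,875/659 = 40.781; ordering cost = 40.781 × $318 = $12,968.51
Average inventory = 659/2 = 329.5; holding cost = 329.5 × $47.7 = $15,717.15
Total = $12,968.51 + $15,717.15 = $28,685.66

$28,685.66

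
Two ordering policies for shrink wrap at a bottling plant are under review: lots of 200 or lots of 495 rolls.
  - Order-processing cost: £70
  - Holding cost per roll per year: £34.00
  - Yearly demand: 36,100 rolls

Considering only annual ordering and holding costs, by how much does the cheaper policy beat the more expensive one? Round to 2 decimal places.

£2,514.95

For each Q, cost = (D/Q)·S + (Q/2)·H.
TC(200) = (36,100/200)×70 + (200/2)×34 = £16,035.00
TC(495) = (36,100/495)×70 + (495/2)×34 = £13,520.05
Lots of 495 are cheaper by £2,514.95.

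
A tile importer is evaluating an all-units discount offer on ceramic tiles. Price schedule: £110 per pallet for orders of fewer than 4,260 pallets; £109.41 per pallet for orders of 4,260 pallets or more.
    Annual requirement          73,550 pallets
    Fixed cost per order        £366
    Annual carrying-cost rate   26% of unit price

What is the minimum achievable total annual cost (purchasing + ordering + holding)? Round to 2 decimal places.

H₁ = 26%×£110 = £28.6000;  H₂ = 26%×£109.41 = £28.4466
EOQ₁ = √(2×73,550×366/28.6000) = 1,372.03  (< 4,260, feasible at tier 1)
EOQ₂ = √(2×73,550×366/28.4466) = 1,375.73  (< 4,260 → use Q = 4,260 at tier-2 price)
TC(tier 1 (EOQ₁), Q≈1,372.0) = £8,129,740.08
TC(tier 2, Q≈4,260.0) = £8,114,015.84
Minimum at tier 2: £8,114,015.84

£8,114,015.84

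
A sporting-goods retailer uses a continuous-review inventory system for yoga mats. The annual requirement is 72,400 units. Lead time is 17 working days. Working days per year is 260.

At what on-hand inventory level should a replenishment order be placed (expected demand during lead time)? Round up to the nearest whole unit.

4,734 units

Daily demand d = 72,400 / 260 = 278.462 units/day
Demand during lead time = 278.462 × 17 = 4,733.85
Reorder point = 4,733.85 → round up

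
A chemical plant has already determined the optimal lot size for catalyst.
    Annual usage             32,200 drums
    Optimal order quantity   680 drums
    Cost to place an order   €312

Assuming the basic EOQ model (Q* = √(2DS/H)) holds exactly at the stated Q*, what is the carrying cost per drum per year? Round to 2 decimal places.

€43.45

Since Q* = (2DS/H)^½, squaring gives Q*²·H = 2DS.
H = 2DS / Q² = 2 × 32,200 × 312 / 680² = 43.4533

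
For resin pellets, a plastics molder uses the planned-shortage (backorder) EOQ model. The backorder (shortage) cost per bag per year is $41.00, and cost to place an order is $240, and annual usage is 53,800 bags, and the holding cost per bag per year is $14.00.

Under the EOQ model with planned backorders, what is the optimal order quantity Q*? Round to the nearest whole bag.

1,573 bags

Basic EOQ = √(2·53,800·240/14) = 1,358.150
Backorder adjustment √((H+b)/b) = √((14+41)/41) = 1.1582
Q* = 1,358.150 × 1.1582 ≈ 1,573.03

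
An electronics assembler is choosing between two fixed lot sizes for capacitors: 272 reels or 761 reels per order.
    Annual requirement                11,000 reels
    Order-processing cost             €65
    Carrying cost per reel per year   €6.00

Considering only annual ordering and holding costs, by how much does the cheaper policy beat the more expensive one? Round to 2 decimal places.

€222.12

For each Q, cost = (D/Q)·S + (Q/2)·H.
TC(272) = (11,000/272)×65 + (272/2)×6 = €3,444.68
TC(761) = (11,000/761)×65 + (761/2)×6 = €3,222.55
Cheaper: Q = 761.  Difference = €222.12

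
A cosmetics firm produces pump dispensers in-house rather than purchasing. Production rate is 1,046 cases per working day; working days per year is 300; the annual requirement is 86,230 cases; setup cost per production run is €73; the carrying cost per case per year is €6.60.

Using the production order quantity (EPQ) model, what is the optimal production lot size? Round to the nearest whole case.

d = 86,230/300 = 287.4333 cases/day;  effective holding cost H(1 − d/p) = 6.6·(1 − 287.4333/1046) = 4.78637
Q* = √(2DS / H_eff) = √(2·86,230·73 / 4.78637) ≈ 1,621.82

1,622 cases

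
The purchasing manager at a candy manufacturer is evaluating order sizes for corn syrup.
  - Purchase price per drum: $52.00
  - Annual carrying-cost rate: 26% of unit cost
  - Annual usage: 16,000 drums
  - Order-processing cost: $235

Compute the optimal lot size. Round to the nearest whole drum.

Carrying cost H = $52 × 26% = $13.5200/drum/yr
Optimal lot size Q* = (2 × 16,000 × $235 / $13.52)^½ ≈ 745.80

746 drums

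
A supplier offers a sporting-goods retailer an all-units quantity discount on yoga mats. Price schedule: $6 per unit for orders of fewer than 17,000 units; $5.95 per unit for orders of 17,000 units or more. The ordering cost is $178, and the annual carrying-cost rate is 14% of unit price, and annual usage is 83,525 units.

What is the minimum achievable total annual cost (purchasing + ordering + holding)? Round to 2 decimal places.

H₁ = 14%×$6 = $0.8400;  H₂ = 14%×$5.95 = $0.8330
EOQ₁ = √(2×83,525×178/0.8400) = 5,949.68  (< 17,000, feasible at tier 1)
EOQ₂ = √(2×83,525×178/0.8330) = 5,974.63  (< 17,000 → use Q = 17,000 at tier-2 price)
TC(tier 1 (EOQ₁), Q≈5,949.7) = $506,147.73
TC(tier 2, Q≈17,000.0) = $504,928.81
Minimum at tier 2: $504,928.81

$504,928.81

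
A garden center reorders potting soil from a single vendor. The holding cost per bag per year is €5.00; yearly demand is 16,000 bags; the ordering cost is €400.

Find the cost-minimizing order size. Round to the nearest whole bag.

2DS/H = 2·16,000·400/5 = 2,560,000.00
EOQ = √2,560,000.00 ≈ 1,600.00

1,600 bags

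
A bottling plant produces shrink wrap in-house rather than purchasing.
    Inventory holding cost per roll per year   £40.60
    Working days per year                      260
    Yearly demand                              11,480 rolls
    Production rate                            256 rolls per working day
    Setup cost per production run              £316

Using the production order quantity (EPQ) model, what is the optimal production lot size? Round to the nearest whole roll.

465 rolls

Daily demand d = 11,480/260 = 44.154; p = 256; 1 − d/p = 0.82752
EPQ = √(2DS / (H(1 − d/p)))
    = √(2 × 11,480 × 316 / (40.6 × 0.82752)) ≈ 464.70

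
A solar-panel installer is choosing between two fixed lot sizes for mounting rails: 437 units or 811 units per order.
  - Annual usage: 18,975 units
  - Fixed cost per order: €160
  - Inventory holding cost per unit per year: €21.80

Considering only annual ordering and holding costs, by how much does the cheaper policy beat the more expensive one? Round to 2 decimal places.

Annual cost at Q: ordering D·S/Q plus holding Q·H/2.
TC(437) = (18,975/437)×160 + (437/2)×21.8 = €11,710.67
TC(811) = (18,975/811)×160 + (811/2)×21.8 = €12,583.43
Lots of 437 are cheaper by €872.76.

€872.76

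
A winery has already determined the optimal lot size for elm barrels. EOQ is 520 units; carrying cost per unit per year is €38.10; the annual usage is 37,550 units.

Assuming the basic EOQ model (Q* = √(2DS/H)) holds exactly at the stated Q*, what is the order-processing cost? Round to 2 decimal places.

€137.18

From Q* = √(2DS/H) ⇒ Q*² = 2DS/H.
S = Q²H / (2D) = 520² × 38.1 / (2 × 37,550) = 137.1803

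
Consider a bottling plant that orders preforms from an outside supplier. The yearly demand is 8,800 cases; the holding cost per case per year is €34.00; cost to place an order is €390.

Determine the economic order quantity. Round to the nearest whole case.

Q* = √(2·D·S / H) = √(2·8,800·390 / 34) = √201,882.4 ≈ 449.31

449 cases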